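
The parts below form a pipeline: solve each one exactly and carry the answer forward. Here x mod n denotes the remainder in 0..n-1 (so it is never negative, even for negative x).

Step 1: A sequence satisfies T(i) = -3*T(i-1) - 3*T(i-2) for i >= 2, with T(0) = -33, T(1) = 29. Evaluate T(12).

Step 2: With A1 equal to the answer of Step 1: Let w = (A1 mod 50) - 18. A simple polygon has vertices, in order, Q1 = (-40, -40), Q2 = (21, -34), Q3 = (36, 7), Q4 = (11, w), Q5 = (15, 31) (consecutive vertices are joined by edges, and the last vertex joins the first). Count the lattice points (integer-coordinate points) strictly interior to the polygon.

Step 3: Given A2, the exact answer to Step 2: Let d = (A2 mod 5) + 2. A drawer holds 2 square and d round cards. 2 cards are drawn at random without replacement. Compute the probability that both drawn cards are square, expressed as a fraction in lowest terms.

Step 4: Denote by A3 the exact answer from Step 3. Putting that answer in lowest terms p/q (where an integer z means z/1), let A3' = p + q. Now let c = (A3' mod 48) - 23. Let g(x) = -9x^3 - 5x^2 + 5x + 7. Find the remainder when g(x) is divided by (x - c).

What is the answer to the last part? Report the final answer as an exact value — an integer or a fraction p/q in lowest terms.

Step 1: T(2) = -3*(29) - 3*(-33) = 12; iterating: T(2)=12, T(3)=-123, T(4)=333, T(5)=-630, T(6)=891, T(7)=-783, T(8)=-324, T(9)=3321, T(10)=-8991, T(11)=17010, T(12)=-24057; answer -24057
Step 2: A1 = -24057; w = 25; cross terms: (-40*-34 - 21*-40)=2200, (21*7 - 36*-34)=1371, (36*25 - 11*7)=823, (11*31 - 15*25)=-34, (15*-40 - -40*31)=640; twice the area = |5000| = 5000; area = 2500; boundary points = 1 + 1 + 1 + 2 + 1 = 6; strictly interior points = area - boundary/2 + 1 = 2498; answer 2498
Step 3: A2 = 2498; d = 5; total draws C(7,2) = 21; favorable C(2,2) = 1; P = 1/21; answer 1/21
Step 4: A3 = 1/21; threaded value p + q = 22; c = -1; remainder = value at the root: -9*(-1)^3 - 5*(-1)^2 + 5*(-1)^1 + 7 = (9) + (-5) + (-5) + (7) = 6; answer 6

6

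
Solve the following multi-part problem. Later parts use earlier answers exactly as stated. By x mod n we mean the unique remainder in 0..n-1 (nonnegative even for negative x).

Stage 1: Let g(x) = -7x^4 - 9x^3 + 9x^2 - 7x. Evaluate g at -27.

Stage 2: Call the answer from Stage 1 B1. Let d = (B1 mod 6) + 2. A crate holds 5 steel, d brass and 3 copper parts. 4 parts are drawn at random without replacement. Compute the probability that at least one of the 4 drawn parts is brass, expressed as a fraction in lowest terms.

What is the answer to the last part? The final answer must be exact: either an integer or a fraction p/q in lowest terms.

2/3

Stage 1: -7*(-27)^4 - 9*(-27)^3 + 9*(-27)^2 - 7*(-27)^1 = (-3720087) + (177147) + (6561) + (189) = -3536190; answer -3536190
Stage 2: B1 = -3536190; d = 2; total draws C(10,4) = 210; complement C(8,4) = 70; favorable 210 - 70 = 140; P = 2/3; answer 2/3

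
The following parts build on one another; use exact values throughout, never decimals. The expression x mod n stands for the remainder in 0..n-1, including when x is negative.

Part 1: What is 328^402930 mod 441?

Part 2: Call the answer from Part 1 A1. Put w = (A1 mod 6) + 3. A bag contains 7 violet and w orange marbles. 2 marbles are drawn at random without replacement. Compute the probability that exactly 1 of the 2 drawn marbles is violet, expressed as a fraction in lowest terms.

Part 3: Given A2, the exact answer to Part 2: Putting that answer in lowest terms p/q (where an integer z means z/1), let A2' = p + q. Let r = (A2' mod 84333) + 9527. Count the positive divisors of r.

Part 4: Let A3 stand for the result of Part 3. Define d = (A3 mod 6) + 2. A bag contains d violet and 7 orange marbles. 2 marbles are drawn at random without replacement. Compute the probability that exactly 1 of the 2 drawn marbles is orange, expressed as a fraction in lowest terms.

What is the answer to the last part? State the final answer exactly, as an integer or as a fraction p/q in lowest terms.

28/55

Part 1: squarings mod 441: 328^1=328, 328^2=421, 328^4=400, 328^8=358, 328^16=274, 328^32=106, 328^64=211, 328^128=421, 328^256=400, 328^512=358, 328^1024=274, 328^2048=106, 328^4096=211, 328^8192=421, 328^16384=400, 328^32768=358, 328^65536=274, 328^131072=106, 328^262144=211; 328^402930 = 328^2 * 328^16 * 328^32 * 328^64 * 328^128 * 328^256 * 328^1024 * 328^8192 * 328^131072 * 328^262144 = 190 (mod 441); answer 190
Part 2: A1 = 190; w = 7; total draws C(14,2) = 91; favorable C(7,1)*C(7,1) = 49; P = 7/13; answer 7/13
Part 3: A2 = 7/13; threaded value p + q = 20; r = 9547; 9547 is prime, so its only divisors are 1 and 9547; count = 2; answer 2
Part 4: A3 = 2; d = 4; total draws C(11,2) = 55; favorable C(7,1)*C(4,1) = 28; P = 28/55; answer 28/55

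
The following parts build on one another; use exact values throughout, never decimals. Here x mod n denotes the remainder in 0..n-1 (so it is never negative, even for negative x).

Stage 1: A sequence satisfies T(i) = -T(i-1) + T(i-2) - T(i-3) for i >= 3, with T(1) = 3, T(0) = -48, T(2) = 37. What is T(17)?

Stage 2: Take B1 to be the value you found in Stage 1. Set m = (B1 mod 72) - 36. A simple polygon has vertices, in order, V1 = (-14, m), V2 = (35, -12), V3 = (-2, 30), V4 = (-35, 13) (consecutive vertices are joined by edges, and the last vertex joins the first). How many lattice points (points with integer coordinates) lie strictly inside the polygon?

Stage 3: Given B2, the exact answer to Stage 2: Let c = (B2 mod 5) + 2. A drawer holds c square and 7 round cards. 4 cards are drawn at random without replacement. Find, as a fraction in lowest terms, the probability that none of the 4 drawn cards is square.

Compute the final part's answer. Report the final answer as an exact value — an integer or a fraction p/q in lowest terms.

Stage 1: T(3) = -1*(37) + 1*(3) - 1*(-48) = 14; iterating: T(3)=14, T(4)=20, T(5)=-43, T(6)=49, T(7)=-112, T(8)=204, T(9)=-365, T(10)=681, T(11)=-1250, T(12)=2296, T(13)=-4227, T(14)=7773, T(15)=-14296, T(16)=26296, T(17)=-48365; answer -48365
Stage 2: B1 = -48365; m = -17; cross terms: (-14*-12 - 35*-17)=763, (35*30 - -2*-12)=1026, (-2*13 - -35*30)=1024, (-35*-17 - -14*13)=777; twice the area = |3590| = 3590; area = 1795; boundary points = 1 + 1 + 1 + 3 = 6; strictly interior points = area - boundary/2 + 1 = 1793; answer 1793
Stage 3: B2 = 1793; c = 5; total draws C(12,4) = 495; favorable C(7,4) = 35; P = 7/99; answer 7/99

7/99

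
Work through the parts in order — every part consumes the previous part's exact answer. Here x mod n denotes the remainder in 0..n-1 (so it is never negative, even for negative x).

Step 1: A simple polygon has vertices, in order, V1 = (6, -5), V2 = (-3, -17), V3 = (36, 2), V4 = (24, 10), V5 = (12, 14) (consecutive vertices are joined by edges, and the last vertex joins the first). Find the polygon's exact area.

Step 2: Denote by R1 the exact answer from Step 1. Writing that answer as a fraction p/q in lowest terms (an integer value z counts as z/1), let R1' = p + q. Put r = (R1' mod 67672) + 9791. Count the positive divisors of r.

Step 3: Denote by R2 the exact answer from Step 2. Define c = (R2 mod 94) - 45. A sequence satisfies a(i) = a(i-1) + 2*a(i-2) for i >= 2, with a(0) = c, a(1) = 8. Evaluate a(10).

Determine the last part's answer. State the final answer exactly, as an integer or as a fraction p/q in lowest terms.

Step 1: cross terms: (6*-17 - -3*-5)=-117, (-3*2 - 36*-17)=606, (36*10 - 24*2)=312, (24*14 - 12*10)=216, (12*-5 - 6*14)=-144; twice the area = |873| = 873; area = 873/2; answer 873/2
Step 2: R1 = 873/2; threaded value p + q = 875; r = 10666; 10666 = 2 * 5333; number of divisors = (1+1) * (1+1) = 4; answer 4
Step 3: R2 = 4; c = -41; a(2) = 1*(8) + 2*(-41) = -74; iterating: a(2)=-74, a(3)=-58, a(4)=-206, a(5)=-322, a(6)=-734, a(7)=-1378, a(8)=-2846, a(9)=-5602, a(10)=-11294; answer -11294

-11294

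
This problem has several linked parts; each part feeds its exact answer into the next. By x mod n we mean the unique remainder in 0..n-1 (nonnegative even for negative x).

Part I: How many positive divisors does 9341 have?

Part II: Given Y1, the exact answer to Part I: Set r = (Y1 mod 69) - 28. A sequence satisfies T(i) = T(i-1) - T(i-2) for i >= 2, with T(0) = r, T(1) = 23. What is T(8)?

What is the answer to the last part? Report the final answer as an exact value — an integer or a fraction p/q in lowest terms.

Part I: 9341 is prime, so its only divisors are 1 and 9341; count = 2; answer 2
Part II: Y1 = 2; r = -26; T(2) = 1*(23) - 1*(-26) = 49; iterating: T(2)=49, T(3)=26, T(4)=-23, T(5)=-49, T(6)=-26, T(7)=23, T(8)=49; answer 49

49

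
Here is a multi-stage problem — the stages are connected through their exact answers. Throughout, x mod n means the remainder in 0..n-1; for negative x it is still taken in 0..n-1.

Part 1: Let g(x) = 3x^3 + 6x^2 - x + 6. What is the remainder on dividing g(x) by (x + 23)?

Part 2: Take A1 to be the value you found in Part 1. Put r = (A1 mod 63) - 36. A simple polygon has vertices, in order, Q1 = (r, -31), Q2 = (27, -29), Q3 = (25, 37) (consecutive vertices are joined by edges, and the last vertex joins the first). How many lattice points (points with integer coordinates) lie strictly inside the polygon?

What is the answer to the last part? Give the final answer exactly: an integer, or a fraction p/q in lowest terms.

1121

Part 1: remainder = value at the root: 3*(-23)^3 + 6*(-23)^2 - 1*(-23)^1 + 6 = (-36501) + (3174) + (23) + (6) = -33298; answer -33298
Part 2: A1 = -33298; r = -7; cross terms: (-7*-29 - 27*-31)=1040, (27*37 - 25*-29)=1724, (25*-31 - -7*37)=-516; twice the area = |2248| = 2248; area = 1124; boundary points = 2 + 2 + 4 = 8; strictly interior points = area - boundary/2 + 1 = 1121; answer 1121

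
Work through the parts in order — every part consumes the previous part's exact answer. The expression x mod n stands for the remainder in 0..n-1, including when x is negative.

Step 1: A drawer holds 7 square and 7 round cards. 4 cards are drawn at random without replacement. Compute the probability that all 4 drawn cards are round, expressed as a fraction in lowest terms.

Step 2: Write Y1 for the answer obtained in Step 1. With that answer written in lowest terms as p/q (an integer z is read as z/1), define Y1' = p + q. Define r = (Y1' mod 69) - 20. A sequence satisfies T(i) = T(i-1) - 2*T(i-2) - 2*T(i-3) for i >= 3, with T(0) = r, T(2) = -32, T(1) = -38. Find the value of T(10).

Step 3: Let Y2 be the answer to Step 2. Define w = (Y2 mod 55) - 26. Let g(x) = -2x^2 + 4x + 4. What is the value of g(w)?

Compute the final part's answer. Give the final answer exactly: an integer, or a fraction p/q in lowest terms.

Step 1: total draws C(14,4) = 1001; favorable C(7,4) = 35; P = 5/143; answer 5/143
Step 2: Y1 = 5/143; threaded value p + q = 148; r = -10; T(3) = 1*(-32) - 2*(-38) - 2*(-10) = 64; iterating: T(3)=64, T(4)=204, T(5)=140, T(6)=-396, T(7)=-1084, T(8)=-572, T(9)=2388, T(10)=5700; answer 5700
Step 3: Y2 = 5700; w = 9; -2*(9)^2 + 4*(9)^1 + 4 = (-162) + (36) + (4) = -122; answer -122

-122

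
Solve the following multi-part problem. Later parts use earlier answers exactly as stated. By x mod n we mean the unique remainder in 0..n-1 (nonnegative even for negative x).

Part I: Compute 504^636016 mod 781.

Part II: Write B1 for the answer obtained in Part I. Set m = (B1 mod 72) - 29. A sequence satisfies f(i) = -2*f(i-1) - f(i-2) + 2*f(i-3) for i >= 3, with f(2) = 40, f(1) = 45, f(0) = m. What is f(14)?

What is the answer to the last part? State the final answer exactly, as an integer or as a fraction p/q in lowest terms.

Part I: squarings mod 781: 504^1=504, 504^2=191, 504^4=555, 504^8=311, 504^16=658, 504^32=290, 504^64=533, 504^128=586, 504^256=537, 504^512=180, 504^1024=379, 504^2048=718, 504^4096=64, 504^8192=191, 504^16384=555, 504^32768=311, 504^65536=658, 504^131072=290, 504^262144=533, 504^524288=586; 504^636016 = 504^16 * 504^32 * 504^64 * 504^1024 * 504^4096 * 504^8192 * 504^32768 * 504^65536 * 504^524288 = 273 (mod 781); answer 273
Part II: B1 = 273; m = 28; f(3) = -2*(40) - 1*(45) + 2*(28) = -69; iterating: f(3)=-69, f(4)=188, f(5)=-227, f(6)=128, f(7)=347, f(8)=-1276, f(9)=2461, f(10)=-2952, f(11)=891, f(12)=6092, f(13)=-18979, f(14)=33648; answer 33648

33648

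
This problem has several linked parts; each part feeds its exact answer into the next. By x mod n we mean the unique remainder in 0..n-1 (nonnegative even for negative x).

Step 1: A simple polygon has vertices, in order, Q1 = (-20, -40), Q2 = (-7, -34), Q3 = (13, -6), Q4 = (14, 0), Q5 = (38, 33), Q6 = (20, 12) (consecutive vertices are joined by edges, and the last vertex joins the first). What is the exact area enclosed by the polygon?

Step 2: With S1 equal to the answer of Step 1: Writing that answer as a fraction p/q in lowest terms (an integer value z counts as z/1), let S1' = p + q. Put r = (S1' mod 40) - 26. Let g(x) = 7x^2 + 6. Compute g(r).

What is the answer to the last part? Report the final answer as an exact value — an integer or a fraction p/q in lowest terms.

Step 1: cross terms: (-20*-34 - -7*-40)=400, (-7*-6 - 13*-34)=484, (13*0 - 14*-6)=84, (14*33 - 38*0)=462, (38*12 - 20*33)=-204, (20*-40 - -20*12)=-560; twice the area = |666| = 666; area = 333; answer 333
Step 2: S1 = 333; threaded value p + q = 334; r = -12; 7*(-12)^2 + 6 = (1008) + (6) = 1014; answer 1014

1014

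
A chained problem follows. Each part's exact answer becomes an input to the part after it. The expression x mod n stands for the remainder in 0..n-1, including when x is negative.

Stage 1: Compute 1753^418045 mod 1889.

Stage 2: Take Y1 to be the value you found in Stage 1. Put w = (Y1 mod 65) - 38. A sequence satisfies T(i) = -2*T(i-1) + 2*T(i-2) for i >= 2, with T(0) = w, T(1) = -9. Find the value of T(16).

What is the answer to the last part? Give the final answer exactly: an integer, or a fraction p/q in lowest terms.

27066624

Stage 1: squarings mod 1889: 1753^1=1753, 1753^2=1495, 1753^4=338, 1753^8=904, 1753^16=1168, 1753^32=366, 1753^64=1726, 1753^128=123, 1753^256=17, 1753^512=289, 1753^1024=405, 1753^2048=1571, 1753^4096=1007, 1753^8192=1545, 1753^16384=1218, 1753^32768=659, 1753^65536=1700, 1753^131072=1719, 1753^262144=565; 1753^418045 = 1753^1 * 1753^4 * 1753^8 * 1753^16 * 1753^32 * 1753^64 * 1753^128 * 1753^8192 * 1753^16384 * 1753^131072 * 1753^262144 = 169 (mod 1889); answer 169
Stage 2: Y1 = 169; w = 1; T(2) = -2*(-9) + 2*(1) = 20; iterating: T(2)=20, T(3)=-58, T(4)=156, T(5)=-428, T(6)=1168, T(7)=-3192, T(8)=8720, T(9)=-23824, T(10)=65088, T(11)=-177824, T(12)=485824, T(13)=-1327296, T(14)=3626240, T(15)=-9907072, T(16)=27066624; answer 27066624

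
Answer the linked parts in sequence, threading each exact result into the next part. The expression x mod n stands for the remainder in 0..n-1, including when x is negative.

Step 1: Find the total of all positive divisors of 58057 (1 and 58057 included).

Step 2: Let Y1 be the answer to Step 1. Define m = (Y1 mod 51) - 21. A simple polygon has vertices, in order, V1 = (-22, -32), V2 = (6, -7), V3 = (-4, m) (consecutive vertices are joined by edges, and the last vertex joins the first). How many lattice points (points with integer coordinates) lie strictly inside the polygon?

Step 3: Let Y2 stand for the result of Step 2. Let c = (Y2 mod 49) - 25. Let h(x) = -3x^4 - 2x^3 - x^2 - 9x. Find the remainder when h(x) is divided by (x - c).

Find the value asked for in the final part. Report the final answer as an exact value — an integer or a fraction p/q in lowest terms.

-81341

Step 1: 58057 is prime, so its only divisors are 1 and 58057; sigma = 1 + 58057 = 58058; answer 58058
Step 2: Y1 = 58058; m = -1; cross terms: (-22*-7 - 6*-32)=346, (6*-1 - -4*-7)=-34, (-4*-32 - -22*-1)=106; twice the area = |418| = 418; area = 209; boundary points = 1 + 2 + 1 = 4; strictly interior points = area - boundary/2 + 1 = 208; answer 208
Step 3: Y2 = 208; c = -13; remainder = value at the root: -3*(-13)^4 - 2*(-13)^3 - 1*(-13)^2 - 9*(-13)^1 = (-85683) + (4394) + (-169) + (117) = -81341; answer -81341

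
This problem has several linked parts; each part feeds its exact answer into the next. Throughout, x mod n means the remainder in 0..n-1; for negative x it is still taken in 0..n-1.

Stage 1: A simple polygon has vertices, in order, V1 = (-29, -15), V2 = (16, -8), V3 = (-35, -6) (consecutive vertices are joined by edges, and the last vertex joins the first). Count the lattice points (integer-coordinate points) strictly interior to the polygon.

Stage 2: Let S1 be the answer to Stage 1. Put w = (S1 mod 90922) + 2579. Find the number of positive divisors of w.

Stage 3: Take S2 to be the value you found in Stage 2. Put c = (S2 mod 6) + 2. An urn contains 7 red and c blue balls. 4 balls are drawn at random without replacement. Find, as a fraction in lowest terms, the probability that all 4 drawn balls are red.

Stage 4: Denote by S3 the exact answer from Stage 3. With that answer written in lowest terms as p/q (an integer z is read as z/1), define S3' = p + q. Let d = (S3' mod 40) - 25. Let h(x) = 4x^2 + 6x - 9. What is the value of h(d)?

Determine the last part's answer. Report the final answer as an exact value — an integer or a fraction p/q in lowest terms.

Stage 1: cross terms: (-29*-8 - 16*-15)=472, (16*-6 - -35*-8)=-376, (-35*-15 - -29*-6)=351; twice the area = |447| = 447; area = 447/2; boundary points = 1 + 1 + 3 = 5; strictly interior points = area - boundary/2 + 1 = 222; answer 222
Stage 2: S1 = 222; w = 2801; 2801 is prime, so its only divisors are 1 and 2801; count = 2; answer 2
Stage 3: S2 = 2; c = 4; total draws C(11,4) = 330; favorable C(7,4) = 35; P = 7/66; answer 7/66
Stage 4: S3 = 7/66; threaded value p + q = 73; d = 8; 4*(8)^2 + 6*(8)^1 - 9 = (256) + (48) + (-9) = 295; answer 295

295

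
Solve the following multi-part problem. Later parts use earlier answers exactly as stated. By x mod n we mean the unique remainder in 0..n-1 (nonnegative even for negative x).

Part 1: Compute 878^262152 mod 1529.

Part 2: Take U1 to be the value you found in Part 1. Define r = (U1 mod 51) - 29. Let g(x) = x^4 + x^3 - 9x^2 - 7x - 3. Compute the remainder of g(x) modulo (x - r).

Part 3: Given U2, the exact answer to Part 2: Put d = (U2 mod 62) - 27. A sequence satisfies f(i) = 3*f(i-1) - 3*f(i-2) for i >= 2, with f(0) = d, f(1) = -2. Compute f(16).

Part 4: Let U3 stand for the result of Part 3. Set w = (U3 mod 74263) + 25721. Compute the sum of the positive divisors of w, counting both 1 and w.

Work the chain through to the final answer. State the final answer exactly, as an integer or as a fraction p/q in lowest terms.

Part 1: squarings mod 1529: 878^1=878, 878^2=268, 878^4=1490, 878^8=1521, 878^16=64, 878^32=1038, 878^64=1028, 878^128=245, 878^256=394, 878^512=807, 878^1024=1424, 878^2048=322, 878^4096=1241, 878^8192=378, 878^16384=687, 878^32768=1037, 878^65536=482, 878^131072=1445, 878^262144=940; 878^262152 = 878^8 * 878^262144 = 125 (mod 1529); answer 125
Part 2: U1 = 125; r = -6; remainder = value at the root: 1*(-6)^4 + 1*(-6)^3 - 9*(-6)^2 - 7*(-6)^1 - 3 = (1296) + (-216) + (-324) + (42) + (-3) = 795; answer 795
Part 3: U2 = 795; d = 24; f(2) = 3*(-2) - 3*(24) = -78; iterating: f(2)=-78, f(3)=-228, f(4)=-450, f(5)=-666, f(6)=-648, f(7)=54, f(8)=2106, f(9)=6156, f(10)=12150, f(11)=17982, f(12)=17496, f(13)=-1458, f(14)=-56862, f(15)=-166212, f(16)=-328050; answer -328050
Part 4: U3 = -328050; w = 68986; 68986 = 2 * 17 * 2029; sigma = (1 + 2) * (1 + 17) * (1 + 2029) = 3 * 18 * 2030 = 109620; answer 109620

109620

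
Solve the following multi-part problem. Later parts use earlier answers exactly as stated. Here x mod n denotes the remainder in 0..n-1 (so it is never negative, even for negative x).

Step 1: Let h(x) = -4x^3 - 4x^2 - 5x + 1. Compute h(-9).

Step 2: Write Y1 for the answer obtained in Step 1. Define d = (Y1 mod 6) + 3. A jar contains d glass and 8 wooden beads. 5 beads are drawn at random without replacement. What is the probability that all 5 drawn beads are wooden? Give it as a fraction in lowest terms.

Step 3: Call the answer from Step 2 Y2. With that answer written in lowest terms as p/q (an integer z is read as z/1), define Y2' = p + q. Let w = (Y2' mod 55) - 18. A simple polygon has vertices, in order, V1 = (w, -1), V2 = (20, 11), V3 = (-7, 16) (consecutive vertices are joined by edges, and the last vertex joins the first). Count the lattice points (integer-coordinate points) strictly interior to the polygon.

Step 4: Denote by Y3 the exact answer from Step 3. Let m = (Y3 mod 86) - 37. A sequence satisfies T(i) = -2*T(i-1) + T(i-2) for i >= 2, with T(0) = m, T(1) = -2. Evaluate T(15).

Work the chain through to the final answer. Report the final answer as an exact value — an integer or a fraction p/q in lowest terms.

-632396

Step 1: -4*(-9)^3 - 4*(-9)^2 - 5*(-9)^1 + 1 = (2916) + (-324) + (45) + (1) = 2638; answer 2638
Step 2: Y1 = 2638; d = 7; total draws C(15,5) = 3003; favorable C(8,5) = 56; P = 8/429; answer 8/429
Step 3: Y2 = 8/429; threaded value p + q = 437; w = 34; cross terms: (34*11 - 20*-1)=394, (20*16 - -7*11)=397, (-7*-1 - 34*16)=-537; twice the area = |254| = 254; area = 127; boundary points = 2 + 1 + 1 = 4; strictly interior points = area - boundary/2 + 1 = 126; answer 126
Step 4: Y3 = 126; m = 3; T(2) = -2*(-2) + 1*(3) = 7; iterating: T(2)=7, T(3)=-16, T(4)=39, T(5)=-94, T(6)=227, T(7)=-548, T(8)=1323, T(9)=-3194, T(10)=7711, T(11)=-18616, T(12)=44943, T(13)=-108502, T(14)=261947, T(15)=-632396; answer -632396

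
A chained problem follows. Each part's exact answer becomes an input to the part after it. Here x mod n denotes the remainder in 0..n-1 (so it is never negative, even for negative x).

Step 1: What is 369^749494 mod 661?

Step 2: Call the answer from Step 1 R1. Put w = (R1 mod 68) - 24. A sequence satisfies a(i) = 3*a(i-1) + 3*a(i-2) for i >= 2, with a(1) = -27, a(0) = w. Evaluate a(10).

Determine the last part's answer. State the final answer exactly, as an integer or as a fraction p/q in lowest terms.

-3932955

Step 1: squarings mod 661: 369^1=369, 369^2=656, 369^4=25, 369^8=625, 369^16=635, 369^32=15, 369^64=225, 369^128=389, 369^256=613, 369^512=321, 369^1024=586, 369^2048=337, 369^4096=538, 369^8192=587, 369^16384=188, 369^32768=311, 369^65536=215, 369^131072=616, 369^262144=42, 369^524288=442; 369^749494 = 369^2 * 369^4 * 369^16 * 369^32 * 369^128 * 369^256 * 369^512 * 369^1024 * 369^2048 * 369^8192 * 369^16384 * 369^65536 * 369^131072 * 369^524288 = 225 (mod 661); answer 225
Step 2: R1 = 225; w = -3; a(2) = 3*(-27) + 3*(-3) = -90; iterating: a(2)=-90, a(3)=-351, a(4)=-1323, a(5)=-5022, a(6)=-19035, a(7)=-72171, a(8)=-273618, a(9)=-1037367, a(10)=-3932955; answer -3932955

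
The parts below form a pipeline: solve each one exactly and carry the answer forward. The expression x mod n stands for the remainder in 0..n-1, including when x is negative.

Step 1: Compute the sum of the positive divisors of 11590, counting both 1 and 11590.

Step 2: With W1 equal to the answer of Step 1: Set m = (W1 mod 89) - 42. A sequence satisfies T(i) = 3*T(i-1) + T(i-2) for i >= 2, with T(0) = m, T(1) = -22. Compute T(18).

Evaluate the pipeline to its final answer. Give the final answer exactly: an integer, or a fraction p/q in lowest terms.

Step 1: 11590 = 2 * 5 * 19 * 61; sigma = (1 + 2) * (1 + 5) * (1 + 19) * (1 + 61) = 3 * 6 * 20 * 62 = 22320; answer 22320
Step 2: W1 = 22320; m = 28; T(2) = 3*(-22) + 1*(28) = -38; iterating: T(2)=-38, T(3)=-136, T(4)=-446, T(5)=-1474, T(6)=-4868, T(7)=-16078, T(8)=-53102, T(9)=-175384, T(10)=-579254, T(11)=-1913146, T(12)=-6318692, T(13)=-20869222, T(14)=-68926358, T(15)=-227648296, T(16)=-751871246, T(17)=-2483262034, T(18)=-8201657348; answer -8201657348

-8201657348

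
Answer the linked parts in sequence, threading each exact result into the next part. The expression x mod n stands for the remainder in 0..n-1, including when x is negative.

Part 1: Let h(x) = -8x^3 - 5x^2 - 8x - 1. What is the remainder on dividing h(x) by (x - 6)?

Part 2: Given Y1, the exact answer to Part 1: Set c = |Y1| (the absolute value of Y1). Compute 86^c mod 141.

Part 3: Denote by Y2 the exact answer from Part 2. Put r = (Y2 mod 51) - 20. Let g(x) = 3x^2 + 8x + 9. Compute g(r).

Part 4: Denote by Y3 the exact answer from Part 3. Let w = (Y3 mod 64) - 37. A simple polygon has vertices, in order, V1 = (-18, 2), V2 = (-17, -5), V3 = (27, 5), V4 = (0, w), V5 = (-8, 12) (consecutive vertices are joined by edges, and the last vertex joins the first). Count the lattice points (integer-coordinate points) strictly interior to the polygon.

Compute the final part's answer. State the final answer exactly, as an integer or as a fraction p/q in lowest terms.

Part 1: remainder = value at the root: -8*(6)^3 - 5*(6)^2 - 8*(6)^1 - 1 = (-1728) + (-180) + (-48) + (-1) = -1957; answer -1957
Part 2: Y1 = -1957; c = 1957; squarings mod 141: 86^1=86, 86^2=64, 86^4=7, 86^8=49, 86^16=4, 86^32=16, 86^64=115, 86^128=112, 86^256=136, 86^512=25, 86^1024=61; 86^1957 = 86^1 * 86^4 * 86^32 * 86^128 * 86^256 * 86^512 * 86^1024 = 77 (mod 141); answer 77
Part 3: Y2 = 77; r = 6; 3*(6)^2 + 8*(6)^1 + 9 = (108) + (48) + (9) = 165; answer 165
Part 4: Y3 = 165; w = 0; cross terms: (-18*-5 - -17*2)=124, (-17*5 - 27*-5)=50, (27*0 - 0*5)=0, (0*12 - -8*0)=0, (-8*2 - -18*12)=200; twice the area = |374| = 374; area = 187; boundary points = 1 + 2 + 1 + 4 + 10 = 18; strictly interior points = area - boundary/2 + 1 = 179; answer 179

179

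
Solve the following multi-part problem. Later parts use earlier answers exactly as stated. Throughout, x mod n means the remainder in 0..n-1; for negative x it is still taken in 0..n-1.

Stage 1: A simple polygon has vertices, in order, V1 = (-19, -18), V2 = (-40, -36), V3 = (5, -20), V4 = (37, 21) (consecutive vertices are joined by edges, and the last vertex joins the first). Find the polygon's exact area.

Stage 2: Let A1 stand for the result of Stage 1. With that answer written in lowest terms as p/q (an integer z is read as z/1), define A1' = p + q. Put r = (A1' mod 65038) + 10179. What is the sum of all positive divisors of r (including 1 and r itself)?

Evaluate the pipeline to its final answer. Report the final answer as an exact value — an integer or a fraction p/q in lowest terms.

16704

Stage 1: cross terms: (-19*-36 - -40*-18)=-36, (-40*-20 - 5*-36)=980, (5*21 - 37*-20)=845, (37*-18 - -19*21)=-267; twice the area = |1522| = 1522; area = 761; answer 761
Stage 2: A1 = 761; threaded value p + q = 762; r = 10941; 10941 = 3 * 7 * 521; sigma = (1 + 3) * (1 + 7) * (1 + 521) = 4 * 8 * 522 = 16704; answer 16704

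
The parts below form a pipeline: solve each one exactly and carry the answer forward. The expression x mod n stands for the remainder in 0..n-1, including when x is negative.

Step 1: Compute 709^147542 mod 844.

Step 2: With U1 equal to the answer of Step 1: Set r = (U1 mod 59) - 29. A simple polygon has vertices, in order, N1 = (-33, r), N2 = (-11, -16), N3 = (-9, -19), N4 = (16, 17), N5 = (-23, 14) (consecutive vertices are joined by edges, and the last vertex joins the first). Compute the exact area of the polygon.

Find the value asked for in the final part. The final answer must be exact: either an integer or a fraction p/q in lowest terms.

Step 1: squarings mod 844: 709^1=709, 709^2=501, 709^4=333, 709^8=325, 709^16=125, 709^32=433, 709^64=121, 709^128=293, 709^256=605, 709^512=573, 709^1024=13, 709^2048=169, 709^4096=709, 709^8192=501, 709^16384=333, 709^32768=325, 709^65536=125, 709^131072=433; 709^147542 = 709^2 * 709^4 * 709^16 * 709^64 * 709^16384 * 709^131072 = 5 (mod 844); answer 5
Step 2: U1 = 5; r = -24; cross terms: (-33*-16 - -11*-24)=264, (-11*-19 - -9*-16)=65, (-9*17 - 16*-19)=151, (16*14 - -23*17)=615, (-23*-24 - -33*14)=1014; twice the area = |2109| = 2109; area = 2109/2; answer 2109/2

2109/2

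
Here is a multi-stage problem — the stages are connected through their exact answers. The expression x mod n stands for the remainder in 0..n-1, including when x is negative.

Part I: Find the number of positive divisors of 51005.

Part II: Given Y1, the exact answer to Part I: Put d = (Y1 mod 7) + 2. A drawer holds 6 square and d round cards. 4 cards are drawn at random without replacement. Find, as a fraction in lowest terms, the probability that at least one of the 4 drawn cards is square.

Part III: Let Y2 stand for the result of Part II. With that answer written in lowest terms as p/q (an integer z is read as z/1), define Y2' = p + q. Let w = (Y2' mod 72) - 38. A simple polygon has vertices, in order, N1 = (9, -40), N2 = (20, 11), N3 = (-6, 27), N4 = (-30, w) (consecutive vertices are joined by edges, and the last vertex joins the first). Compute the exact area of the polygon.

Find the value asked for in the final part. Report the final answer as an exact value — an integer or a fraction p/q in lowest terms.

Part I: 51005 = 5 * 101^2; number of divisors = (1+1) * (2+1) = 6; answer 6
Part II: Y1 = 6; d = 8; total draws C(14,4) = 1001; complement C(8,4) = 70; favorable 1001 - 70 = 931; P = 133/143; answer 133/143
Part III: Y2 = 133/143; threaded value p + q = 276; w = 22; cross terms: (9*11 - 20*-40)=899, (20*27 - -6*11)=606, (-6*22 - -30*27)=678, (-30*-40 - 9*22)=1002; twice the area = |3185| = 3185; area = 3185/2; answer 3185/2

3185/2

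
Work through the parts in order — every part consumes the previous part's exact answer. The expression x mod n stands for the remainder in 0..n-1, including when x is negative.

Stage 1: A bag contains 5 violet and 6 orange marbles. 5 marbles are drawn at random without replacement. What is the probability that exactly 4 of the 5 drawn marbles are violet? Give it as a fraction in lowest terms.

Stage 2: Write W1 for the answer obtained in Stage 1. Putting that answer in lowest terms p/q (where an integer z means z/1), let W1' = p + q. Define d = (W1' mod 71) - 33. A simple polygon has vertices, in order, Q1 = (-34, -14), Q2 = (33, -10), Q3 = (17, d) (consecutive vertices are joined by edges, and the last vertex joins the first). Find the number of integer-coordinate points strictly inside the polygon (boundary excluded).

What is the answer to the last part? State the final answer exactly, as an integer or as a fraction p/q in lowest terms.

368

Stage 1: total draws C(11,5) = 462; favorable C(5,4)*C(6,1) = 30; P = 5/77; answer 5/77
Stage 2: W1 = 5/77; threaded value p + q = 82; d = -22; cross terms: (-34*-10 - 33*-14)=802, (33*-22 - 17*-10)=-556, (17*-14 - -34*-22)=-986; twice the area = |-740| = 740; area = 370; boundary points = 1 + 4 + 1 = 6; strictly interior points = area - boundary/2 + 1 = 368; answer 368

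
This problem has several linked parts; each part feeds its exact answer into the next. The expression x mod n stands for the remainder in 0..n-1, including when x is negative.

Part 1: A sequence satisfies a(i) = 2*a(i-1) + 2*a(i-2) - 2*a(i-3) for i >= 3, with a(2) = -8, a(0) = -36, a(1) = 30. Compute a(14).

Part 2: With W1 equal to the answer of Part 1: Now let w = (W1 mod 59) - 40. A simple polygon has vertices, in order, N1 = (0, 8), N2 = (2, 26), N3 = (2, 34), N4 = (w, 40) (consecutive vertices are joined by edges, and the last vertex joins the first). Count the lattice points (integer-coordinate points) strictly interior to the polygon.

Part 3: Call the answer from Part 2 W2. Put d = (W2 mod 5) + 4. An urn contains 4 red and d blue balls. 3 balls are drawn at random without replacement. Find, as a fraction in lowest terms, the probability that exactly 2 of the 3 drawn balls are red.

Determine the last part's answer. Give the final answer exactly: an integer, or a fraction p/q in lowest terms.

5/14

Part 1: a(3) = 2*(-8) + 2*(30) - 2*(-36) = 116; iterating: a(3)=116, a(4)=156, a(5)=560, a(6)=1200, a(7)=3208, a(8)=7696, a(9)=19408, a(10)=47792, a(11)=119008, a(12)=294784, a(13)=732000, a(14)=1815552; answer 1815552
Part 2: W1 = 1815552; w = -36; cross terms: (0*26 - 2*8)=-16, (2*34 - 2*26)=16, (2*40 - -36*34)=1304, (-36*8 - 0*40)=-288; twice the area = |1016| = 1016; area = 508; boundary points = 2 + 8 + 2 + 4 = 16; strictly interior points = area - boundary/2 + 1 = 501; answer 501
Part 3: W2 = 501; d = 5; total draws C(9,3) = 84; favorable C(4,2)*C(5,1) = 30; P = 5/14; answer 5/14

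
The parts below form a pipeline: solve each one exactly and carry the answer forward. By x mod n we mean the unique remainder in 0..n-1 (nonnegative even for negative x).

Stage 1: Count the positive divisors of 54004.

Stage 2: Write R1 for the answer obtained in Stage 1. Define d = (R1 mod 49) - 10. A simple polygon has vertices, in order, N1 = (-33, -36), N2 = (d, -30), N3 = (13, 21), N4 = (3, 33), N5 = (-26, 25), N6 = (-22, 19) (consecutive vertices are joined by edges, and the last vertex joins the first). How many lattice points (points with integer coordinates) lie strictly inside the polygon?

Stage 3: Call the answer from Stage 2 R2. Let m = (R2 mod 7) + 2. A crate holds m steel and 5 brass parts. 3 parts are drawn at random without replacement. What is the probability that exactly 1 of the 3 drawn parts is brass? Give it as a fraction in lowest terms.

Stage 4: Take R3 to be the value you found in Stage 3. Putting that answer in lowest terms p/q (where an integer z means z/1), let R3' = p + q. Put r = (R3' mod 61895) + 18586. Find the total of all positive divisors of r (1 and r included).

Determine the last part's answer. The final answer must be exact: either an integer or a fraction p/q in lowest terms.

Stage 1: 54004 = 2^2 * 23 * 587; number of divisors = (2+1) * (1+1) * (1+1) = 12; answer 12
Stage 2: R1 = 12; d = 2; cross terms: (-33*-30 - 2*-36)=1062, (2*21 - 13*-30)=432, (13*33 - 3*21)=366, (3*25 - -26*33)=933, (-26*19 - -22*25)=56, (-22*-36 - -33*19)=1419; twice the area = |4268| = 4268; area = 2134; boundary points = 1 + 1 + 2 + 1 + 2 + 11 = 18; strictly interior points = area - boundary/2 + 1 = 2126; answer 2126
Stage 3: R2 = 2126; m = 7; total draws C(12,3) = 220; favorable C(5,1)*C(7,2) = 105; P = 21/44; answer 21/44
Stage 4: R3 = 21/44; threaded value p + q = 65; r = 18651; 18651 = 3 * 6217; sigma = (1 + 3) * (1 + 6217) = 4 * 6218 = 24872; answer 24872

24872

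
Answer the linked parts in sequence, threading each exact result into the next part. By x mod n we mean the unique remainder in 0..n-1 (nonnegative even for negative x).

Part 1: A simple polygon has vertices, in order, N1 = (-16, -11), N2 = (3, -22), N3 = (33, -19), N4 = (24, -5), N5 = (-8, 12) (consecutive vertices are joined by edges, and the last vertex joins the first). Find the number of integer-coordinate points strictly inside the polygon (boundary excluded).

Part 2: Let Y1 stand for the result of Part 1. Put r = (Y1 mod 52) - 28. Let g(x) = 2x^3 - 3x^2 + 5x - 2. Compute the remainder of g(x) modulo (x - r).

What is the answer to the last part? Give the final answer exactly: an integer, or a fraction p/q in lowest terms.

19952

Part 1: cross terms: (-16*-22 - 3*-11)=385, (3*-19 - 33*-22)=669, (33*-5 - 24*-19)=291, (24*12 - -8*-5)=248, (-8*-11 - -16*12)=280; twice the area = |1873| = 1873; area = 1873/2; boundary points = 1 + 3 + 1 + 1 + 1 = 7; strictly interior points = area - boundary/2 + 1 = 934; answer 934
Part 2: Y1 = 934; r = 22; remainder = value at the root: 2*(22)^3 - 3*(22)^2 + 5*(22)^1 - 2 = (21296) + (-1452) + (110) + (-2) = 19952; answer 19952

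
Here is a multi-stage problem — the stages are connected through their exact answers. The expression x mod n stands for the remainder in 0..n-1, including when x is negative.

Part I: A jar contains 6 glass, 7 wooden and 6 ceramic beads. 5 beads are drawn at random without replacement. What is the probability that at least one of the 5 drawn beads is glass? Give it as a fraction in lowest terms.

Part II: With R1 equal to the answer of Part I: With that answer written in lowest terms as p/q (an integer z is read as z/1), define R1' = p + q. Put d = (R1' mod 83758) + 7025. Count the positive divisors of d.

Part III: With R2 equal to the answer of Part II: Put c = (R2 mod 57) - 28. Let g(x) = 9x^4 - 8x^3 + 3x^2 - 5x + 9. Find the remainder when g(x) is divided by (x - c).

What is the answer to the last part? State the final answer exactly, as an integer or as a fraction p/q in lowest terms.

Part I: total draws C(19,5) = 11628; complement C(13,5) = 1287; favorable 11628 - 1287 = 10341; P = 1149/1292; answer 1149/1292
Part II: R1 = 1149/1292; threaded value p + q = 2441; d = 9466; 9466 = 2 * 4733; number of divisors = (1+1) * (1+1) = 4; answer 4
Part III: R2 = 4; c = -24; remainder = value at the root: 9*(-24)^4 - 8*(-24)^3 + 3*(-24)^2 - 5*(-24)^1 + 9 = (2985984) + (110592) + (1728) + (120) + (9) = 3098433; answer 3098433

3098433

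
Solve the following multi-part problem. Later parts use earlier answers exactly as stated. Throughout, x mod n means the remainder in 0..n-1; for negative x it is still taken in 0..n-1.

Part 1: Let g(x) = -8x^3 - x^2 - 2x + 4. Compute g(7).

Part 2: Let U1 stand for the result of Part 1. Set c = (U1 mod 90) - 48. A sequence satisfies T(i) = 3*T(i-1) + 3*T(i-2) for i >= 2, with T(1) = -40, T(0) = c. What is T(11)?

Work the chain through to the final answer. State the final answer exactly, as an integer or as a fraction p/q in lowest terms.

Part 1: -8*(7)^3 - 1*(7)^2 - 2*(7)^1 + 4 = (-2744) + (-49) + (-14) + (4) = -2803; answer -2803
Part 2: U1 = -2803; c = 29; T(2) = 3*(-40) + 3*(29) = -33; iterating: T(2)=-33, T(3)=-219, T(4)=-756, T(5)=-2925, T(6)=-11043, T(7)=-41904, T(8)=-158841, T(9)=-602235, T(10)=-2283228, T(11)=-8656389; answer -8656389

-8656389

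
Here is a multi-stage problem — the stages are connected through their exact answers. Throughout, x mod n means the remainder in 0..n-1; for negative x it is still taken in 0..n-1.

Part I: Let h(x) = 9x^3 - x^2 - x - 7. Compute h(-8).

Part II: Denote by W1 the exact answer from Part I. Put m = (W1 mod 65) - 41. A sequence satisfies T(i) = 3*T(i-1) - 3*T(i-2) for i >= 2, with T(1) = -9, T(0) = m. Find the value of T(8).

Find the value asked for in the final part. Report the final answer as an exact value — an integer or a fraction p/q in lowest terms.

-1863

Part I: 9*(-8)^3 - 1*(-8)^2 - 1*(-8)^1 - 7 = (-4608) + (-64) + (8) + (-7) = -4671; answer -4671
Part II: W1 = -4671; m = -32; T(2) = 3*(-9) - 3*(-32) = 69; iterating: T(2)=69, T(3)=234, T(4)=495, T(5)=783, T(6)=864, T(7)=243, T(8)=-1863; answer -1863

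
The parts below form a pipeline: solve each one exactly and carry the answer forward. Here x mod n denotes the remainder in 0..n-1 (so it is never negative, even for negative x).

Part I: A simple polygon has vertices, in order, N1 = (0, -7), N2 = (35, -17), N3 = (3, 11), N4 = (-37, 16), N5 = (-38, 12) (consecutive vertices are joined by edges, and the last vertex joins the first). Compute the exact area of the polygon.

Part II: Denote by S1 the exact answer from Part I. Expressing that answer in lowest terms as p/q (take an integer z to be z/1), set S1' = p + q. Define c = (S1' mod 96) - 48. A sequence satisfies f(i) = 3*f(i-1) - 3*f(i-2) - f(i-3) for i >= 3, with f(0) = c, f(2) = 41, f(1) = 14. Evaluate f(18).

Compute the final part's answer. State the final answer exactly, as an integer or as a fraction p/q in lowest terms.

-2080679

Part I: cross terms: (0*-17 - 35*-7)=245, (35*11 - 3*-17)=436, (3*16 - -37*11)=455, (-37*12 - -38*16)=164, (-38*-7 - 0*12)=266; twice the area = |1566| = 1566; area = 783; answer 783
Part II: S1 = 783; threaded value p + q = 784; c = -32; f(3) = 3*(41) - 3*(14) - 1*(-32) = 113; iterating: f(3)=113, f(4)=202, f(5)=226, f(6)=-41, f(7)=-1003, f(8)=-3112, f(9)=-6286, f(10)=-8519, f(11)=-3587, f(12)=21082, f(13)=82526, f(14)=187919, f(15)=295097, f(16)=239008, f(17)=-356186, f(18)=-2080679; answer -2080679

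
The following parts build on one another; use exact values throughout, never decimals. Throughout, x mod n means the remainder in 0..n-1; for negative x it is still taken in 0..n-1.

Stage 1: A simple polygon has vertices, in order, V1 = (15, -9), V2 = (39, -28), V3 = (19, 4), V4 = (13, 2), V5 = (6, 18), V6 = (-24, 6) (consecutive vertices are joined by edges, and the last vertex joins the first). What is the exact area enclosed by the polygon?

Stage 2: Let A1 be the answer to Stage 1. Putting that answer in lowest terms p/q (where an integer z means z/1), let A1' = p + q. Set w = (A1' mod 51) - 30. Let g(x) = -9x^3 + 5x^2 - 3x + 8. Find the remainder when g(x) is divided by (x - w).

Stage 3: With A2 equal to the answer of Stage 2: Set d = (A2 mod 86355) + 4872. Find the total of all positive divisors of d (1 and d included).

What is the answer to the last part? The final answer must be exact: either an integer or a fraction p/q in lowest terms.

55604

Stage 1: cross terms: (15*-28 - 39*-9)=-69, (39*4 - 19*-28)=688, (19*2 - 13*4)=-14, (13*18 - 6*2)=222, (6*6 - -24*18)=468, (-24*-9 - 15*6)=126; twice the area = |1421| = 1421; area = 1421/2; answer 1421/2
Stage 2: A1 = 1421/2; threaded value p + q = 1423; w = 16; remainder = value at the root: -9*(16)^3 + 5*(16)^2 - 3*(16)^1 + 8 = (-36864) + (1280) + (-48) + (8) = -35624; answer -35624
Stage 3: A2 = -35624; d = 55603; 55603 is prime, so its only divisors are 1 and 55603; sigma = 1 + 55603 = 55604; answer 55604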